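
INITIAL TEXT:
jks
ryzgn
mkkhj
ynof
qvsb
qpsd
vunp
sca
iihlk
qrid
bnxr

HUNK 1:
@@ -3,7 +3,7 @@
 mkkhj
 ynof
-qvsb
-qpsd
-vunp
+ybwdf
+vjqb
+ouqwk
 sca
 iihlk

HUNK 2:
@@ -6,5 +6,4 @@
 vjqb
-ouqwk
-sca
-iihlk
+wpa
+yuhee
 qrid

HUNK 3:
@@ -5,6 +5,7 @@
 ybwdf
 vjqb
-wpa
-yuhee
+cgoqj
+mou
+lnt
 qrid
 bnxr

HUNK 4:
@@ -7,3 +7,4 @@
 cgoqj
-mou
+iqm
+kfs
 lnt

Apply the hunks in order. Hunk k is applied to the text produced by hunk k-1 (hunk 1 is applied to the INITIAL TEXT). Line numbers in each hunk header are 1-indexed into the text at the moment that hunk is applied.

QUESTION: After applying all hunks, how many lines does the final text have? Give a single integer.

Hunk 1: at line 3 remove [qvsb,qpsd,vunp] add [ybwdf,vjqb,ouqwk] -> 11 lines: jks ryzgn mkkhj ynof ybwdf vjqb ouqwk sca iihlk qrid bnxr
Hunk 2: at line 6 remove [ouqwk,sca,iihlk] add [wpa,yuhee] -> 10 lines: jks ryzgn mkkhj ynof ybwdf vjqb wpa yuhee qrid bnxr
Hunk 3: at line 5 remove [wpa,yuhee] add [cgoqj,mou,lnt] -> 11 lines: jks ryzgn mkkhj ynof ybwdf vjqb cgoqj mou lnt qrid bnxr
Hunk 4: at line 7 remove [mou] add [iqm,kfs] -> 12 lines: jks ryzgn mkkhj ynof ybwdf vjqb cgoqj iqm kfs lnt qrid bnxr
Final line count: 12

Answer: 12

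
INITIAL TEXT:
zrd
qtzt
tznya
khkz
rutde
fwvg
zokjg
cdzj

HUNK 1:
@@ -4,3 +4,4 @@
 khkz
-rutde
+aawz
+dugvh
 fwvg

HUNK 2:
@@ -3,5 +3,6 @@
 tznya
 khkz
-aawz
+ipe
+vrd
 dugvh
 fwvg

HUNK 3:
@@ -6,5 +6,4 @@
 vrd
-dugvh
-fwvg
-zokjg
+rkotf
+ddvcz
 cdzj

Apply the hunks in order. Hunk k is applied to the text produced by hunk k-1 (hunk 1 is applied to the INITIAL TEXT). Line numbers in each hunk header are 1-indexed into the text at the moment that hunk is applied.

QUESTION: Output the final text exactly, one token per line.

Answer: zrd
qtzt
tznya
khkz
ipe
vrd
rkotf
ddvcz
cdzj

Derivation:
Hunk 1: at line 4 remove [rutde] add [aawz,dugvh] -> 9 lines: zrd qtzt tznya khkz aawz dugvh fwvg zokjg cdzj
Hunk 2: at line 3 remove [aawz] add [ipe,vrd] -> 10 lines: zrd qtzt tznya khkz ipe vrd dugvh fwvg zokjg cdzj
Hunk 3: at line 6 remove [dugvh,fwvg,zokjg] add [rkotf,ddvcz] -> 9 lines: zrd qtzt tznya khkz ipe vrd rkotf ddvcz cdzj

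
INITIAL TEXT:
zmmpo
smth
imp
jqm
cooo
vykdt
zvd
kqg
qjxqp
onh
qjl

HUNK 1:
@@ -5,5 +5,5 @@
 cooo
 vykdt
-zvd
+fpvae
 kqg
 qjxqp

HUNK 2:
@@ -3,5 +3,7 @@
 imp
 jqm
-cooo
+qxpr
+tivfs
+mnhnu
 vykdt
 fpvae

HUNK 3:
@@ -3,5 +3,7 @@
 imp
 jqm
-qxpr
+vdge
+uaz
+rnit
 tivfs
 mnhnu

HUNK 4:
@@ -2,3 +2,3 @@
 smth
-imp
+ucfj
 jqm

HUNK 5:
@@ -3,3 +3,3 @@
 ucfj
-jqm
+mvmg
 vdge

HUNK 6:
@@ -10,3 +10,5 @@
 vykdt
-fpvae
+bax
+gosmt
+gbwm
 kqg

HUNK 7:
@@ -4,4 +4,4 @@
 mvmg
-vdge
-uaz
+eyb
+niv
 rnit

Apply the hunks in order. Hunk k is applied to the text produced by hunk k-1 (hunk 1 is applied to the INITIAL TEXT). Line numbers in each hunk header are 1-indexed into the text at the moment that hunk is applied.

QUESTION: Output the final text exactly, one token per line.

Answer: zmmpo
smth
ucfj
mvmg
eyb
niv
rnit
tivfs
mnhnu
vykdt
bax
gosmt
gbwm
kqg
qjxqp
onh
qjl

Derivation:
Hunk 1: at line 5 remove [zvd] add [fpvae] -> 11 lines: zmmpo smth imp jqm cooo vykdt fpvae kqg qjxqp onh qjl
Hunk 2: at line 3 remove [cooo] add [qxpr,tivfs,mnhnu] -> 13 lines: zmmpo smth imp jqm qxpr tivfs mnhnu vykdt fpvae kqg qjxqp onh qjl
Hunk 3: at line 3 remove [qxpr] add [vdge,uaz,rnit] -> 15 lines: zmmpo smth imp jqm vdge uaz rnit tivfs mnhnu vykdt fpvae kqg qjxqp onh qjl
Hunk 4: at line 2 remove [imp] add [ucfj] -> 15 lines: zmmpo smth ucfj jqm vdge uaz rnit tivfs mnhnu vykdt fpvae kqg qjxqp onh qjl
Hunk 5: at line 3 remove [jqm] add [mvmg] -> 15 lines: zmmpo smth ucfj mvmg vdge uaz rnit tivfs mnhnu vykdt fpvae kqg qjxqp onh qjl
Hunk 6: at line 10 remove [fpvae] add [bax,gosmt,gbwm] -> 17 lines: zmmpo smth ucfj mvmg vdge uaz rnit tivfs mnhnu vykdt bax gosmt gbwm kqg qjxqp onh qjl
Hunk 7: at line 4 remove [vdge,uaz] add [eyb,niv] -> 17 lines: zmmpo smth ucfj mvmg eyb niv rnit tivfs mnhnu vykdt bax gosmt gbwm kqg qjxqp onh qjl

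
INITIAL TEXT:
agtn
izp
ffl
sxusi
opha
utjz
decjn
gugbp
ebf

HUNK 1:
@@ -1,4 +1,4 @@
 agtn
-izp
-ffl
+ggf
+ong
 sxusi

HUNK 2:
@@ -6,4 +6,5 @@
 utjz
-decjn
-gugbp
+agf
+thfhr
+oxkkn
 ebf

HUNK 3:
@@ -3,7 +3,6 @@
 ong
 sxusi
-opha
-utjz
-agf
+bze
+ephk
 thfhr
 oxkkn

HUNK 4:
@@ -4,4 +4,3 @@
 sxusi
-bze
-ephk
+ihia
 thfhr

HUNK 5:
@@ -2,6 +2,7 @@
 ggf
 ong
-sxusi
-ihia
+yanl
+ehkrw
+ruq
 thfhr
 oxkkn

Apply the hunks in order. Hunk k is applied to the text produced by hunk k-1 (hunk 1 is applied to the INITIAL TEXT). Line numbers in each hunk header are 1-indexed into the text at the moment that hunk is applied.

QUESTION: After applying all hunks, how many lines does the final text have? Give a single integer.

Answer: 9

Derivation:
Hunk 1: at line 1 remove [izp,ffl] add [ggf,ong] -> 9 lines: agtn ggf ong sxusi opha utjz decjn gugbp ebf
Hunk 2: at line 6 remove [decjn,gugbp] add [agf,thfhr,oxkkn] -> 10 lines: agtn ggf ong sxusi opha utjz agf thfhr oxkkn ebf
Hunk 3: at line 3 remove [opha,utjz,agf] add [bze,ephk] -> 9 lines: agtn ggf ong sxusi bze ephk thfhr oxkkn ebf
Hunk 4: at line 4 remove [bze,ephk] add [ihia] -> 8 lines: agtn ggf ong sxusi ihia thfhr oxkkn ebf
Hunk 5: at line 2 remove [sxusi,ihia] add [yanl,ehkrw,ruq] -> 9 lines: agtn ggf ong yanl ehkrw ruq thfhr oxkkn ebf
Final line count: 9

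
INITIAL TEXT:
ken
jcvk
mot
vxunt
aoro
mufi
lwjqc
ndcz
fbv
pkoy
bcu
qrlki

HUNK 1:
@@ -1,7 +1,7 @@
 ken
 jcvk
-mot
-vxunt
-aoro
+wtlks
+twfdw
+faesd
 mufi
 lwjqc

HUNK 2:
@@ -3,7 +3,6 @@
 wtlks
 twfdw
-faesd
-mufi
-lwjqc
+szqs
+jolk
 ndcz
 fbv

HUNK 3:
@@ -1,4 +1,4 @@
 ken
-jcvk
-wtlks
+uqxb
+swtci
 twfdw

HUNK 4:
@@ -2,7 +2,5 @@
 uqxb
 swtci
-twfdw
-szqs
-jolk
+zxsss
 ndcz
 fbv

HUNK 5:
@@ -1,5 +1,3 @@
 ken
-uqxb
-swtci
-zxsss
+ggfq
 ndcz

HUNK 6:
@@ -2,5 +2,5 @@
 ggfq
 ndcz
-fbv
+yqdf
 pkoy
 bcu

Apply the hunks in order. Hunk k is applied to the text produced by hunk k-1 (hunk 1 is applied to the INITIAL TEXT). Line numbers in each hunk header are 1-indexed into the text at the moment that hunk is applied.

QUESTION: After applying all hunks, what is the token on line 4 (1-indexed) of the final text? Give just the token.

Hunk 1: at line 1 remove [mot,vxunt,aoro] add [wtlks,twfdw,faesd] -> 12 lines: ken jcvk wtlks twfdw faesd mufi lwjqc ndcz fbv pkoy bcu qrlki
Hunk 2: at line 3 remove [faesd,mufi,lwjqc] add [szqs,jolk] -> 11 lines: ken jcvk wtlks twfdw szqs jolk ndcz fbv pkoy bcu qrlki
Hunk 3: at line 1 remove [jcvk,wtlks] add [uqxb,swtci] -> 11 lines: ken uqxb swtci twfdw szqs jolk ndcz fbv pkoy bcu qrlki
Hunk 4: at line 2 remove [twfdw,szqs,jolk] add [zxsss] -> 9 lines: ken uqxb swtci zxsss ndcz fbv pkoy bcu qrlki
Hunk 5: at line 1 remove [uqxb,swtci,zxsss] add [ggfq] -> 7 lines: ken ggfq ndcz fbv pkoy bcu qrlki
Hunk 6: at line 2 remove [fbv] add [yqdf] -> 7 lines: ken ggfq ndcz yqdf pkoy bcu qrlki
Final line 4: yqdf

Answer: yqdf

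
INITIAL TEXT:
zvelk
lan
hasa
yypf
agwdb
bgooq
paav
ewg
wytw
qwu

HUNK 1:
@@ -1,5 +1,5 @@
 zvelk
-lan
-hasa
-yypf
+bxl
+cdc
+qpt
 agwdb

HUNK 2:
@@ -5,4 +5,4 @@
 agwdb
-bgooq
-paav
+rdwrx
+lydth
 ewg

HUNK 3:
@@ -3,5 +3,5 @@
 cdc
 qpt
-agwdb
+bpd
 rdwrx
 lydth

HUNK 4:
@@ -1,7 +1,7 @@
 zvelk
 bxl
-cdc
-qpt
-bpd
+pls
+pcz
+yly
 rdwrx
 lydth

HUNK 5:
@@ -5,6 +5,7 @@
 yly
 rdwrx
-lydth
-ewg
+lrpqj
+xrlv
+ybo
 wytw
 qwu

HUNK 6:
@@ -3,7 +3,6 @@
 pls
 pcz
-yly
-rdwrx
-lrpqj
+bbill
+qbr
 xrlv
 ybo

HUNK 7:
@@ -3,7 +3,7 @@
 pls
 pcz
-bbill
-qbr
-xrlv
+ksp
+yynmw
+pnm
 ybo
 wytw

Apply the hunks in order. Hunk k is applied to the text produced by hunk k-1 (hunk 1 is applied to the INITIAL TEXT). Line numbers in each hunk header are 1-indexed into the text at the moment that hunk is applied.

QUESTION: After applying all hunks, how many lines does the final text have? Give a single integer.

Answer: 10

Derivation:
Hunk 1: at line 1 remove [lan,hasa,yypf] add [bxl,cdc,qpt] -> 10 lines: zvelk bxl cdc qpt agwdb bgooq paav ewg wytw qwu
Hunk 2: at line 5 remove [bgooq,paav] add [rdwrx,lydth] -> 10 lines: zvelk bxl cdc qpt agwdb rdwrx lydth ewg wytw qwu
Hunk 3: at line 3 remove [agwdb] add [bpd] -> 10 lines: zvelk bxl cdc qpt bpd rdwrx lydth ewg wytw qwu
Hunk 4: at line 1 remove [cdc,qpt,bpd] add [pls,pcz,yly] -> 10 lines: zvelk bxl pls pcz yly rdwrx lydth ewg wytw qwu
Hunk 5: at line 5 remove [lydth,ewg] add [lrpqj,xrlv,ybo] -> 11 lines: zvelk bxl pls pcz yly rdwrx lrpqj xrlv ybo wytw qwu
Hunk 6: at line 3 remove [yly,rdwrx,lrpqj] add [bbill,qbr] -> 10 lines: zvelk bxl pls pcz bbill qbr xrlv ybo wytw qwu
Hunk 7: at line 3 remove [bbill,qbr,xrlv] add [ksp,yynmw,pnm] -> 10 lines: zvelk bxl pls pcz ksp yynmw pnm ybo wytw qwu
Final line count: 10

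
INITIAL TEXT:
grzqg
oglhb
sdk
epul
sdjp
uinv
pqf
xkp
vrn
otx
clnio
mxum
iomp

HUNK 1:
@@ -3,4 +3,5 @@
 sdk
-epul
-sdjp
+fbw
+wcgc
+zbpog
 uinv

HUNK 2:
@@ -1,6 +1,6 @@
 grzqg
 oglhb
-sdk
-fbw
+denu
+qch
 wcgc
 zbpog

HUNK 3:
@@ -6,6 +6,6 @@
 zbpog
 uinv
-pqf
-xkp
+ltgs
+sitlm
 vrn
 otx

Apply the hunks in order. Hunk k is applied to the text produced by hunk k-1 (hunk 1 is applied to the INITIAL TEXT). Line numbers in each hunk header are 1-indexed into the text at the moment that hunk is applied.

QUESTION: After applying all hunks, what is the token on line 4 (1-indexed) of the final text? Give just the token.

Hunk 1: at line 3 remove [epul,sdjp] add [fbw,wcgc,zbpog] -> 14 lines: grzqg oglhb sdk fbw wcgc zbpog uinv pqf xkp vrn otx clnio mxum iomp
Hunk 2: at line 1 remove [sdk,fbw] add [denu,qch] -> 14 lines: grzqg oglhb denu qch wcgc zbpog uinv pqf xkp vrn otx clnio mxum iomp
Hunk 3: at line 6 remove [pqf,xkp] add [ltgs,sitlm] -> 14 lines: grzqg oglhb denu qch wcgc zbpog uinv ltgs sitlm vrn otx clnio mxum iomp
Final line 4: qch

Answer: qch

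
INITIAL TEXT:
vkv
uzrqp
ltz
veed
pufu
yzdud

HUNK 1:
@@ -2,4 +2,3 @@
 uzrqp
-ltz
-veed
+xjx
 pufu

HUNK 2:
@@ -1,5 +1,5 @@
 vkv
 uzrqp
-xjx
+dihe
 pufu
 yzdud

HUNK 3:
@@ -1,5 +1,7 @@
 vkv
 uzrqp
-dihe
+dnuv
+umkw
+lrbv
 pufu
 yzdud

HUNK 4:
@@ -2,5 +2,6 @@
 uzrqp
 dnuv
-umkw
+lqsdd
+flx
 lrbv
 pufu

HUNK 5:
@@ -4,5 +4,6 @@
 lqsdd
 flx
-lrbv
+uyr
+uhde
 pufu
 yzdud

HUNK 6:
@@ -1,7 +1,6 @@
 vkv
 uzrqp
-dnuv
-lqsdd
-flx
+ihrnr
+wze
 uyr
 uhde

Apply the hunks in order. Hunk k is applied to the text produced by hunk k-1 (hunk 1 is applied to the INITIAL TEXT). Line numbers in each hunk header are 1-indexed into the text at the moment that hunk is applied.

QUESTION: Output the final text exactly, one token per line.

Answer: vkv
uzrqp
ihrnr
wze
uyr
uhde
pufu
yzdud

Derivation:
Hunk 1: at line 2 remove [ltz,veed] add [xjx] -> 5 lines: vkv uzrqp xjx pufu yzdud
Hunk 2: at line 1 remove [xjx] add [dihe] -> 5 lines: vkv uzrqp dihe pufu yzdud
Hunk 3: at line 1 remove [dihe] add [dnuv,umkw,lrbv] -> 7 lines: vkv uzrqp dnuv umkw lrbv pufu yzdud
Hunk 4: at line 2 remove [umkw] add [lqsdd,flx] -> 8 lines: vkv uzrqp dnuv lqsdd flx lrbv pufu yzdud
Hunk 5: at line 4 remove [lrbv] add [uyr,uhde] -> 9 lines: vkv uzrqp dnuv lqsdd flx uyr uhde pufu yzdud
Hunk 6: at line 1 remove [dnuv,lqsdd,flx] add [ihrnr,wze] -> 8 lines: vkv uzrqp ihrnr wze uyr uhde pufu yzdud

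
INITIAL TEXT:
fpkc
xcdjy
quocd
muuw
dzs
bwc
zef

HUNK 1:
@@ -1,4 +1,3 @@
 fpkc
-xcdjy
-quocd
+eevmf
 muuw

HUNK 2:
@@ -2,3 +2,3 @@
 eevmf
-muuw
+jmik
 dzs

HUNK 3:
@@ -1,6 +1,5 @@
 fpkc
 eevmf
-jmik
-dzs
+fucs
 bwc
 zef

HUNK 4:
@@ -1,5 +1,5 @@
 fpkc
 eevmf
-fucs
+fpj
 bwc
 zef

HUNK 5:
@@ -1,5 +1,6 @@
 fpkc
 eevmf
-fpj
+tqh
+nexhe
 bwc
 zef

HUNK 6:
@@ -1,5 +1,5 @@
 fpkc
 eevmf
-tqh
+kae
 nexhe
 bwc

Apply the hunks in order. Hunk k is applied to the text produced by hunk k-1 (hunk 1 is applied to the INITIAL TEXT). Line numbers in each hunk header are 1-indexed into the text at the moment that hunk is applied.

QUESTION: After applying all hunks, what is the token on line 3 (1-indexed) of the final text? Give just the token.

Hunk 1: at line 1 remove [xcdjy,quocd] add [eevmf] -> 6 lines: fpkc eevmf muuw dzs bwc zef
Hunk 2: at line 2 remove [muuw] add [jmik] -> 6 lines: fpkc eevmf jmik dzs bwc zef
Hunk 3: at line 1 remove [jmik,dzs] add [fucs] -> 5 lines: fpkc eevmf fucs bwc zef
Hunk 4: at line 1 remove [fucs] add [fpj] -> 5 lines: fpkc eevmf fpj bwc zef
Hunk 5: at line 1 remove [fpj] add [tqh,nexhe] -> 6 lines: fpkc eevmf tqh nexhe bwc zef
Hunk 6: at line 1 remove [tqh] add [kae] -> 6 lines: fpkc eevmf kae nexhe bwc zef
Final line 3: kae

Answer: kae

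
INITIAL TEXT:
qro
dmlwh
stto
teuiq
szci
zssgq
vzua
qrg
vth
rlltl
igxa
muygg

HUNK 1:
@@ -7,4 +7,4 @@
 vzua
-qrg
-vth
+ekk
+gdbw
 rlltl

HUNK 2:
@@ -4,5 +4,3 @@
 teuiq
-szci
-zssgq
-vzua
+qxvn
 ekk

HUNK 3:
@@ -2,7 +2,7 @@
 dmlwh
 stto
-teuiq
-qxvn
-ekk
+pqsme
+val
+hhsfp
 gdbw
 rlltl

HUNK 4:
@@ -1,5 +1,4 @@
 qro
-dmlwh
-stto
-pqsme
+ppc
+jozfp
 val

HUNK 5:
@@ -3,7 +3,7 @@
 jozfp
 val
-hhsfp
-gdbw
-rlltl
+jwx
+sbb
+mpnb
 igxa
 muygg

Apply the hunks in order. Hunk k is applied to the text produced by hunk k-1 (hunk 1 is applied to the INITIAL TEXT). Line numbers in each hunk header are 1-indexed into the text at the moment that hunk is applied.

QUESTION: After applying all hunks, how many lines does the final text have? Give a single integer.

Hunk 1: at line 7 remove [qrg,vth] add [ekk,gdbw] -> 12 lines: qro dmlwh stto teuiq szci zssgq vzua ekk gdbw rlltl igxa muygg
Hunk 2: at line 4 remove [szci,zssgq,vzua] add [qxvn] -> 10 lines: qro dmlwh stto teuiq qxvn ekk gdbw rlltl igxa muygg
Hunk 3: at line 2 remove [teuiq,qxvn,ekk] add [pqsme,val,hhsfp] -> 10 lines: qro dmlwh stto pqsme val hhsfp gdbw rlltl igxa muygg
Hunk 4: at line 1 remove [dmlwh,stto,pqsme] add [ppc,jozfp] -> 9 lines: qro ppc jozfp val hhsfp gdbw rlltl igxa muygg
Hunk 5: at line 3 remove [hhsfp,gdbw,rlltl] add [jwx,sbb,mpnb] -> 9 lines: qro ppc jozfp val jwx sbb mpnb igxa muygg
Final line count: 9

Answer: 9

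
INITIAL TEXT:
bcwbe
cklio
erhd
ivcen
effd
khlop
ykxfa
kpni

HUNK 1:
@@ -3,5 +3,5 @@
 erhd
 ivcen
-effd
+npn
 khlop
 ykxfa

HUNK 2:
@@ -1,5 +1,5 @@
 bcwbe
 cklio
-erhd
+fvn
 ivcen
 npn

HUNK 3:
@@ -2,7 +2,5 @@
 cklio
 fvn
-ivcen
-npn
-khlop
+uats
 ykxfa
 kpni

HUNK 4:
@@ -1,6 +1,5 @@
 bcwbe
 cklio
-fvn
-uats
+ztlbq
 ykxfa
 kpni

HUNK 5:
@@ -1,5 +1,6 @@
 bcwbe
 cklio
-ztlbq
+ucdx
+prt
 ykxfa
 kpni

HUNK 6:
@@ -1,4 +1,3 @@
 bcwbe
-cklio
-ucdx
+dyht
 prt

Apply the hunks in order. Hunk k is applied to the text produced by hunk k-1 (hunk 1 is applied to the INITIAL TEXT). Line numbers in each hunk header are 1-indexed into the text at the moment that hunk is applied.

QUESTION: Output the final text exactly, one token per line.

Hunk 1: at line 3 remove [effd] add [npn] -> 8 lines: bcwbe cklio erhd ivcen npn khlop ykxfa kpni
Hunk 2: at line 1 remove [erhd] add [fvn] -> 8 lines: bcwbe cklio fvn ivcen npn khlop ykxfa kpni
Hunk 3: at line 2 remove [ivcen,npn,khlop] add [uats] -> 6 lines: bcwbe cklio fvn uats ykxfa kpni
Hunk 4: at line 1 remove [fvn,uats] add [ztlbq] -> 5 lines: bcwbe cklio ztlbq ykxfa kpni
Hunk 5: at line 1 remove [ztlbq] add [ucdx,prt] -> 6 lines: bcwbe cklio ucdx prt ykxfa kpni
Hunk 6: at line 1 remove [cklio,ucdx] add [dyht] -> 5 lines: bcwbe dyht prt ykxfa kpni

Answer: bcwbe
dyht
prt
ykxfa
kpni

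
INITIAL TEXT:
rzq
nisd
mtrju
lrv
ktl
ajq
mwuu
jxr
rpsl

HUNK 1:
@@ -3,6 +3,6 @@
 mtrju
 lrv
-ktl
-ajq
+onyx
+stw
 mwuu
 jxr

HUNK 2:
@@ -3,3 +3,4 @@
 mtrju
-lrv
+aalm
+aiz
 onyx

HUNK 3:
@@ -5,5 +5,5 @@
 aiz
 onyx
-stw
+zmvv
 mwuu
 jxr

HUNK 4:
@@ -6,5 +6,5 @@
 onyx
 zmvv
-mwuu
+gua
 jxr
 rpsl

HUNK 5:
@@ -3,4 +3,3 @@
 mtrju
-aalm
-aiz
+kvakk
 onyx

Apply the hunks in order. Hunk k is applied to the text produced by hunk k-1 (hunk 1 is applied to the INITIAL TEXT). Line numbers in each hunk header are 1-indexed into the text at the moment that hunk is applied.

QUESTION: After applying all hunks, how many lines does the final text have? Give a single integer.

Answer: 9

Derivation:
Hunk 1: at line 3 remove [ktl,ajq] add [onyx,stw] -> 9 lines: rzq nisd mtrju lrv onyx stw mwuu jxr rpsl
Hunk 2: at line 3 remove [lrv] add [aalm,aiz] -> 10 lines: rzq nisd mtrju aalm aiz onyx stw mwuu jxr rpsl
Hunk 3: at line 5 remove [stw] add [zmvv] -> 10 lines: rzq nisd mtrju aalm aiz onyx zmvv mwuu jxr rpsl
Hunk 4: at line 6 remove [mwuu] add [gua] -> 10 lines: rzq nisd mtrju aalm aiz onyx zmvv gua jxr rpsl
Hunk 5: at line 3 remove [aalm,aiz] add [kvakk] -> 9 lines: rzq nisd mtrju kvakk onyx zmvv gua jxr rpsl
Final line count: 9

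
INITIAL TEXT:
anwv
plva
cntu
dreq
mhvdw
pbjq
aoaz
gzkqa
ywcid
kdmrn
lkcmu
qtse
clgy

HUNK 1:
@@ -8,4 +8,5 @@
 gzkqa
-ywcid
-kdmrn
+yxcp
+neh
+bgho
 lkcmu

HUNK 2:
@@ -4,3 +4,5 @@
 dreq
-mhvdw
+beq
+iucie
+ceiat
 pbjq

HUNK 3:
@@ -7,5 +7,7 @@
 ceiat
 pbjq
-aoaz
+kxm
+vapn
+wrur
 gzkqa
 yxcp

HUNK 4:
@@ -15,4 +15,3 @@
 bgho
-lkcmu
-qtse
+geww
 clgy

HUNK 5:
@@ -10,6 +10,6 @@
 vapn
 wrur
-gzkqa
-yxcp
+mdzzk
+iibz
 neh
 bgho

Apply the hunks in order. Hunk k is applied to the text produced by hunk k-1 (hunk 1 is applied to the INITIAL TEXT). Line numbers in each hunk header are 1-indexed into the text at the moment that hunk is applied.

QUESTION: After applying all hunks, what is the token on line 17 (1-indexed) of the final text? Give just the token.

Hunk 1: at line 8 remove [ywcid,kdmrn] add [yxcp,neh,bgho] -> 14 lines: anwv plva cntu dreq mhvdw pbjq aoaz gzkqa yxcp neh bgho lkcmu qtse clgy
Hunk 2: at line 4 remove [mhvdw] add [beq,iucie,ceiat] -> 16 lines: anwv plva cntu dreq beq iucie ceiat pbjq aoaz gzkqa yxcp neh bgho lkcmu qtse clgy
Hunk 3: at line 7 remove [aoaz] add [kxm,vapn,wrur] -> 18 lines: anwv plva cntu dreq beq iucie ceiat pbjq kxm vapn wrur gzkqa yxcp neh bgho lkcmu qtse clgy
Hunk 4: at line 15 remove [lkcmu,qtse] add [geww] -> 17 lines: anwv plva cntu dreq beq iucie ceiat pbjq kxm vapn wrur gzkqa yxcp neh bgho geww clgy
Hunk 5: at line 10 remove [gzkqa,yxcp] add [mdzzk,iibz] -> 17 lines: anwv plva cntu dreq beq iucie ceiat pbjq kxm vapn wrur mdzzk iibz neh bgho geww clgy
Final line 17: clgy

Answer: clgy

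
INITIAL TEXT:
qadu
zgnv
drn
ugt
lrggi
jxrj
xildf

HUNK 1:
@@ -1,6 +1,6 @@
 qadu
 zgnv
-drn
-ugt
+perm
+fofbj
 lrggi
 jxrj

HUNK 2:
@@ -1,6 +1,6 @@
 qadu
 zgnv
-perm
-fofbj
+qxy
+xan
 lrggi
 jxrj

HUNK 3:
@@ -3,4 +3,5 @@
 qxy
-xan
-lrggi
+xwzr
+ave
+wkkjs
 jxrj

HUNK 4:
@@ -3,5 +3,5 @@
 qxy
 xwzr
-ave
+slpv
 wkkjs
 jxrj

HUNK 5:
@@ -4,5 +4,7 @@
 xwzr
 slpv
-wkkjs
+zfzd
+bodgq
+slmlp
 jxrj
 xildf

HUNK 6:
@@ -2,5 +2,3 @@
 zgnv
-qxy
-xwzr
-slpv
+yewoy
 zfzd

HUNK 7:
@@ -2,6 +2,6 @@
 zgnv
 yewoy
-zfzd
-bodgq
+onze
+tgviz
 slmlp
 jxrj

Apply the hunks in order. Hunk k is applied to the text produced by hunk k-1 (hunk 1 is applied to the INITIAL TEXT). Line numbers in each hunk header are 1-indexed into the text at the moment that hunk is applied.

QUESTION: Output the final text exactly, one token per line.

Hunk 1: at line 1 remove [drn,ugt] add [perm,fofbj] -> 7 lines: qadu zgnv perm fofbj lrggi jxrj xildf
Hunk 2: at line 1 remove [perm,fofbj] add [qxy,xan] -> 7 lines: qadu zgnv qxy xan lrggi jxrj xildf
Hunk 3: at line 3 remove [xan,lrggi] add [xwzr,ave,wkkjs] -> 8 lines: qadu zgnv qxy xwzr ave wkkjs jxrj xildf
Hunk 4: at line 3 remove [ave] add [slpv] -> 8 lines: qadu zgnv qxy xwzr slpv wkkjs jxrj xildf
Hunk 5: at line 4 remove [wkkjs] add [zfzd,bodgq,slmlp] -> 10 lines: qadu zgnv qxy xwzr slpv zfzd bodgq slmlp jxrj xildf
Hunk 6: at line 2 remove [qxy,xwzr,slpv] add [yewoy] -> 8 lines: qadu zgnv yewoy zfzd bodgq slmlp jxrj xildf
Hunk 7: at line 2 remove [zfzd,bodgq] add [onze,tgviz] -> 8 lines: qadu zgnv yewoy onze tgviz slmlp jxrj xildf

Answer: qadu
zgnv
yewoy
onze
tgviz
slmlp
jxrj
xildf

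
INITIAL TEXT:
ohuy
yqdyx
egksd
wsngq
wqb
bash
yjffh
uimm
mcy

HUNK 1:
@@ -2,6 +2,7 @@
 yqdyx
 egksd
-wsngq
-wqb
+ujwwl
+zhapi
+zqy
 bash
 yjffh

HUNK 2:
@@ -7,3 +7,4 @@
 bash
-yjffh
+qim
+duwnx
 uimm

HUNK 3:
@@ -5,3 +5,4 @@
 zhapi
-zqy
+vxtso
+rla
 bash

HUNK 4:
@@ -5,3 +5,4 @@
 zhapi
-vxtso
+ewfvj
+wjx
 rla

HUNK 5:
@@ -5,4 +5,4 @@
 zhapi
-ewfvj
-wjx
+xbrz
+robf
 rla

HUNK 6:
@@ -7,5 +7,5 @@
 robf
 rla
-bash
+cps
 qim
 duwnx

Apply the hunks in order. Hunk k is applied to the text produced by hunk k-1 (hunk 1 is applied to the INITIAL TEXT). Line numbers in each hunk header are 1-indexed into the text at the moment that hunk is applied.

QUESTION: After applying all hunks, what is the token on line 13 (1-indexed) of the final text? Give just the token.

Answer: mcy

Derivation:
Hunk 1: at line 2 remove [wsngq,wqb] add [ujwwl,zhapi,zqy] -> 10 lines: ohuy yqdyx egksd ujwwl zhapi zqy bash yjffh uimm mcy
Hunk 2: at line 7 remove [yjffh] add [qim,duwnx] -> 11 lines: ohuy yqdyx egksd ujwwl zhapi zqy bash qim duwnx uimm mcy
Hunk 3: at line 5 remove [zqy] add [vxtso,rla] -> 12 lines: ohuy yqdyx egksd ujwwl zhapi vxtso rla bash qim duwnx uimm mcy
Hunk 4: at line 5 remove [vxtso] add [ewfvj,wjx] -> 13 lines: ohuy yqdyx egksd ujwwl zhapi ewfvj wjx rla bash qim duwnx uimm mcy
Hunk 5: at line 5 remove [ewfvj,wjx] add [xbrz,robf] -> 13 lines: ohuy yqdyx egksd ujwwl zhapi xbrz robf rla bash qim duwnx uimm mcy
Hunk 6: at line 7 remove [bash] add [cps] -> 13 lines: ohuy yqdyx egksd ujwwl zhapi xbrz robf rla cps qim duwnx uimm mcy
Final line 13: mcy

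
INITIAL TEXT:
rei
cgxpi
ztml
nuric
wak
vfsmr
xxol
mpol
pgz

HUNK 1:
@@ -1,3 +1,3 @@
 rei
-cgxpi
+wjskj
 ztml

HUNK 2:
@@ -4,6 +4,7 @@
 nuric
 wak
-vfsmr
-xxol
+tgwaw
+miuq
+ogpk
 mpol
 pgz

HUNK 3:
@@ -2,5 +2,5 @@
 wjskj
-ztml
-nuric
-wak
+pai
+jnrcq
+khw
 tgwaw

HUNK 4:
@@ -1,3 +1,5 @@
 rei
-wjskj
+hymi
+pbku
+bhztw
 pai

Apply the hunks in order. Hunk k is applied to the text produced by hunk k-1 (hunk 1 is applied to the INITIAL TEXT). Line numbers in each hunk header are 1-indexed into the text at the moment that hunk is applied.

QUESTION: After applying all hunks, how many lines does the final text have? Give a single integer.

Hunk 1: at line 1 remove [cgxpi] add [wjskj] -> 9 lines: rei wjskj ztml nuric wak vfsmr xxol mpol pgz
Hunk 2: at line 4 remove [vfsmr,xxol] add [tgwaw,miuq,ogpk] -> 10 lines: rei wjskj ztml nuric wak tgwaw miuq ogpk mpol pgz
Hunk 3: at line 2 remove [ztml,nuric,wak] add [pai,jnrcq,khw] -> 10 lines: rei wjskj pai jnrcq khw tgwaw miuq ogpk mpol pgz
Hunk 4: at line 1 remove [wjskj] add [hymi,pbku,bhztw] -> 12 lines: rei hymi pbku bhztw pai jnrcq khw tgwaw miuq ogpk mpol pgz
Final line count: 12

Answer: 12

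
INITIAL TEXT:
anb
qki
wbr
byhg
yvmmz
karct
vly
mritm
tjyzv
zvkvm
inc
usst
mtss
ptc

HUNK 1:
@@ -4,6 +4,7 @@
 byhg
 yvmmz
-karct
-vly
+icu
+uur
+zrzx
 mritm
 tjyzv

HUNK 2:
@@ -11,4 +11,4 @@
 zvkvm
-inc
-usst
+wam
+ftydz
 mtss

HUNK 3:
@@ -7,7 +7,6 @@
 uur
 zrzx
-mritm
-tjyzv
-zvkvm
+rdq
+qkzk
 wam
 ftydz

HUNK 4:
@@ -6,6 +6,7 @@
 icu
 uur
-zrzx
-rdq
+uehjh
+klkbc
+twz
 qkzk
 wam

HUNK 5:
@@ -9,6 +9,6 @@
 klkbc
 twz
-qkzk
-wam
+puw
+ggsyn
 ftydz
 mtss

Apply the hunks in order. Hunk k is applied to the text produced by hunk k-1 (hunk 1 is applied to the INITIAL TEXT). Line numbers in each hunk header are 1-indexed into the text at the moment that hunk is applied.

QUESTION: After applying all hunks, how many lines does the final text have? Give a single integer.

Answer: 15

Derivation:
Hunk 1: at line 4 remove [karct,vly] add [icu,uur,zrzx] -> 15 lines: anb qki wbr byhg yvmmz icu uur zrzx mritm tjyzv zvkvm inc usst mtss ptc
Hunk 2: at line 11 remove [inc,usst] add [wam,ftydz] -> 15 lines: anb qki wbr byhg yvmmz icu uur zrzx mritm tjyzv zvkvm wam ftydz mtss ptc
Hunk 3: at line 7 remove [mritm,tjyzv,zvkvm] add [rdq,qkzk] -> 14 lines: anb qki wbr byhg yvmmz icu uur zrzx rdq qkzk wam ftydz mtss ptc
Hunk 4: at line 6 remove [zrzx,rdq] add [uehjh,klkbc,twz] -> 15 lines: anb qki wbr byhg yvmmz icu uur uehjh klkbc twz qkzk wam ftydz mtss ptc
Hunk 5: at line 9 remove [qkzk,wam] add [puw,ggsyn] -> 15 lines: anb qki wbr byhg yvmmz icu uur uehjh klkbc twz puw ggsyn ftydz mtss ptc
Final line count: 15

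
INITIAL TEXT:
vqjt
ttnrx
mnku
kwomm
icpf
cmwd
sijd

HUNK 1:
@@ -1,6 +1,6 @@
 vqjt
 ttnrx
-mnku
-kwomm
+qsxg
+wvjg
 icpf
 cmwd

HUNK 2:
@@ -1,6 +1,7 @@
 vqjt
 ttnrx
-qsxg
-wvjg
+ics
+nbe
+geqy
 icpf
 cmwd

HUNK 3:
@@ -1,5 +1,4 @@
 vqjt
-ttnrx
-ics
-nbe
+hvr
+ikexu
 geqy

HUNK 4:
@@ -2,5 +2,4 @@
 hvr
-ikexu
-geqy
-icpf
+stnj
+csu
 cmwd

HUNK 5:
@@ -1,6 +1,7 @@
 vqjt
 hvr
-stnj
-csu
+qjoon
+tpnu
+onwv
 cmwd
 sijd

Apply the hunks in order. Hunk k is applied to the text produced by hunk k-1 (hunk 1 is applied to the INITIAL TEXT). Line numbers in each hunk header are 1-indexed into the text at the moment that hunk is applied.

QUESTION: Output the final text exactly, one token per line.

Hunk 1: at line 1 remove [mnku,kwomm] add [qsxg,wvjg] -> 7 lines: vqjt ttnrx qsxg wvjg icpf cmwd sijd
Hunk 2: at line 1 remove [qsxg,wvjg] add [ics,nbe,geqy] -> 8 lines: vqjt ttnrx ics nbe geqy icpf cmwd sijd
Hunk 3: at line 1 remove [ttnrx,ics,nbe] add [hvr,ikexu] -> 7 lines: vqjt hvr ikexu geqy icpf cmwd sijd
Hunk 4: at line 2 remove [ikexu,geqy,icpf] add [stnj,csu] -> 6 lines: vqjt hvr stnj csu cmwd sijd
Hunk 5: at line 1 remove [stnj,csu] add [qjoon,tpnu,onwv] -> 7 lines: vqjt hvr qjoon tpnu onwv cmwd sijd

Answer: vqjt
hvr
qjoon
tpnu
onwv
cmwd
sijd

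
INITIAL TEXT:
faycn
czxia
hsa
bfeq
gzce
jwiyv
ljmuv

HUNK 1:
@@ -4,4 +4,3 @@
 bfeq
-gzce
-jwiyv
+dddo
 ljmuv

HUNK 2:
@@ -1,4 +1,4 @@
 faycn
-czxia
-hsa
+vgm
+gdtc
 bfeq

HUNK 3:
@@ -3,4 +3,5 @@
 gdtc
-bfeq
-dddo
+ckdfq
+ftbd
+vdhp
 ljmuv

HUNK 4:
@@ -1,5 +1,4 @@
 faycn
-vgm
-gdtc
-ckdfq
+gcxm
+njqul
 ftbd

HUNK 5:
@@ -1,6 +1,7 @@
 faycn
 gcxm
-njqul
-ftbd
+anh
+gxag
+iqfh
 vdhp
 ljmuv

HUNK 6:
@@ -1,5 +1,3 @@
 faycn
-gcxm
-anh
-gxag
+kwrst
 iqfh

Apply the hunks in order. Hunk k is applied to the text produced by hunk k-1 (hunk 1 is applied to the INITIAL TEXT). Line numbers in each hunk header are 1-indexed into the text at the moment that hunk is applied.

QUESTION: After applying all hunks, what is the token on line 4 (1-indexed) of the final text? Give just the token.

Answer: vdhp

Derivation:
Hunk 1: at line 4 remove [gzce,jwiyv] add [dddo] -> 6 lines: faycn czxia hsa bfeq dddo ljmuv
Hunk 2: at line 1 remove [czxia,hsa] add [vgm,gdtc] -> 6 lines: faycn vgm gdtc bfeq dddo ljmuv
Hunk 3: at line 3 remove [bfeq,dddo] add [ckdfq,ftbd,vdhp] -> 7 lines: faycn vgm gdtc ckdfq ftbd vdhp ljmuv
Hunk 4: at line 1 remove [vgm,gdtc,ckdfq] add [gcxm,njqul] -> 6 lines: faycn gcxm njqul ftbd vdhp ljmuv
Hunk 5: at line 1 remove [njqul,ftbd] add [anh,gxag,iqfh] -> 7 lines: faycn gcxm anh gxag iqfh vdhp ljmuv
Hunk 6: at line 1 remove [gcxm,anh,gxag] add [kwrst] -> 5 lines: faycn kwrst iqfh vdhp ljmuv
Final line 4: vdhp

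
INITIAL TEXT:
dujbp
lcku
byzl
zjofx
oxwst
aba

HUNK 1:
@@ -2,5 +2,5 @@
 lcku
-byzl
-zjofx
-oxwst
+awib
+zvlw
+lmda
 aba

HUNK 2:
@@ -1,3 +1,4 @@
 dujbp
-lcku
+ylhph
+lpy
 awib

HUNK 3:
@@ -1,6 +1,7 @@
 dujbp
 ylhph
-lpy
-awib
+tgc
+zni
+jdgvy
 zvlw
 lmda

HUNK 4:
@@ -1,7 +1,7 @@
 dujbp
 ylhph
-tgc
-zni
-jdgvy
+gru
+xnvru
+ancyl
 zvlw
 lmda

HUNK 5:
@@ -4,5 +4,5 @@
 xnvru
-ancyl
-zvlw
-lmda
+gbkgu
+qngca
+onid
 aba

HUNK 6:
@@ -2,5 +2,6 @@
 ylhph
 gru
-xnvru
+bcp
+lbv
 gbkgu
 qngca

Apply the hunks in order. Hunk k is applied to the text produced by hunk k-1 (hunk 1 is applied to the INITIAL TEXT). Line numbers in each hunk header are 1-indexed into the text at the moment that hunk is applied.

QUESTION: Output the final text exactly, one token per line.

Hunk 1: at line 2 remove [byzl,zjofx,oxwst] add [awib,zvlw,lmda] -> 6 lines: dujbp lcku awib zvlw lmda aba
Hunk 2: at line 1 remove [lcku] add [ylhph,lpy] -> 7 lines: dujbp ylhph lpy awib zvlw lmda aba
Hunk 3: at line 1 remove [lpy,awib] add [tgc,zni,jdgvy] -> 8 lines: dujbp ylhph tgc zni jdgvy zvlw lmda aba
Hunk 4: at line 1 remove [tgc,zni,jdgvy] add [gru,xnvru,ancyl] -> 8 lines: dujbp ylhph gru xnvru ancyl zvlw lmda aba
Hunk 5: at line 4 remove [ancyl,zvlw,lmda] add [gbkgu,qngca,onid] -> 8 lines: dujbp ylhph gru xnvru gbkgu qngca onid aba
Hunk 6: at line 2 remove [xnvru] add [bcp,lbv] -> 9 lines: dujbp ylhph gru bcp lbv gbkgu qngca onid aba

Answer: dujbp
ylhph
gru
bcp
lbv
gbkgu
qngca
onid
aba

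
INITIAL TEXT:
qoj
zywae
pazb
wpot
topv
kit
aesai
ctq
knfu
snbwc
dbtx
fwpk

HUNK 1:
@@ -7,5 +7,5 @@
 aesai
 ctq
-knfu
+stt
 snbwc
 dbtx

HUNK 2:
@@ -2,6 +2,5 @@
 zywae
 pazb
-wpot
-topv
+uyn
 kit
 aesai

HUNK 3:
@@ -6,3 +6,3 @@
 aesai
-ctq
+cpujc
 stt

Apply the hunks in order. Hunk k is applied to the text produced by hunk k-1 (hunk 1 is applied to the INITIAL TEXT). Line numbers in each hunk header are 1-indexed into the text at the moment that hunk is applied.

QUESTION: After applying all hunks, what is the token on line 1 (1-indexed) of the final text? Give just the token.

Answer: qoj

Derivation:
Hunk 1: at line 7 remove [knfu] add [stt] -> 12 lines: qoj zywae pazb wpot topv kit aesai ctq stt snbwc dbtx fwpk
Hunk 2: at line 2 remove [wpot,topv] add [uyn] -> 11 lines: qoj zywae pazb uyn kit aesai ctq stt snbwc dbtx fwpk
Hunk 3: at line 6 remove [ctq] add [cpujc] -> 11 lines: qoj zywae pazb uyn kit aesai cpujc stt snbwc dbtx fwpk
Final line 1: qoj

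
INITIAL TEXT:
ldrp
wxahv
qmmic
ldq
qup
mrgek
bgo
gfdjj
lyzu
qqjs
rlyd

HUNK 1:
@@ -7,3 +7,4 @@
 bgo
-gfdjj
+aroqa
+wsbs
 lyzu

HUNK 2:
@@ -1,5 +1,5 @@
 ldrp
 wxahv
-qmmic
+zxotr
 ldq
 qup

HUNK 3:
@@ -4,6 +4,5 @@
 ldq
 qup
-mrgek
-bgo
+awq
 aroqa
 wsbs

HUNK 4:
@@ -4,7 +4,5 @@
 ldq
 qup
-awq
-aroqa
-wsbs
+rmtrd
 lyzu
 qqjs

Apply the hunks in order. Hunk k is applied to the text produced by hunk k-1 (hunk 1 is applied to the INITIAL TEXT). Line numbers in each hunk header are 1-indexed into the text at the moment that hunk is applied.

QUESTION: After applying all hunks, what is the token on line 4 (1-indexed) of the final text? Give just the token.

Answer: ldq

Derivation:
Hunk 1: at line 7 remove [gfdjj] add [aroqa,wsbs] -> 12 lines: ldrp wxahv qmmic ldq qup mrgek bgo aroqa wsbs lyzu qqjs rlyd
Hunk 2: at line 1 remove [qmmic] add [zxotr] -> 12 lines: ldrp wxahv zxotr ldq qup mrgek bgo aroqa wsbs lyzu qqjs rlyd
Hunk 3: at line 4 remove [mrgek,bgo] add [awq] -> 11 lines: ldrp wxahv zxotr ldq qup awq aroqa wsbs lyzu qqjs rlyd
Hunk 4: at line 4 remove [awq,aroqa,wsbs] add [rmtrd] -> 9 lines: ldrp wxahv zxotr ldq qup rmtrd lyzu qqjs rlyd
Final line 4: ldq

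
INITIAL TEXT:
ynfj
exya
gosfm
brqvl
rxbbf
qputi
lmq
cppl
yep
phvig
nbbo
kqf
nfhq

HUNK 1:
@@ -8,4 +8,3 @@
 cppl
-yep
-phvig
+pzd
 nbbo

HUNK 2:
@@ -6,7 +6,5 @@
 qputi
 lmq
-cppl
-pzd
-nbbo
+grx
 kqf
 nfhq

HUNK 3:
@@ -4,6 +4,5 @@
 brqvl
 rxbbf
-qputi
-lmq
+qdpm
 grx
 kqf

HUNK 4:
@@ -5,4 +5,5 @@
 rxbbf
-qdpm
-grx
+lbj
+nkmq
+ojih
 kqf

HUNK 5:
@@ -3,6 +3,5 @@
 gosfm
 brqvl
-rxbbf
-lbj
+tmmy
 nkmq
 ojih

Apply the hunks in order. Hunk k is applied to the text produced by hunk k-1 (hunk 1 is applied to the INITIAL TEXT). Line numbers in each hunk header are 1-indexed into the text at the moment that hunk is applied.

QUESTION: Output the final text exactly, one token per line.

Answer: ynfj
exya
gosfm
brqvl
tmmy
nkmq
ojih
kqf
nfhq

Derivation:
Hunk 1: at line 8 remove [yep,phvig] add [pzd] -> 12 lines: ynfj exya gosfm brqvl rxbbf qputi lmq cppl pzd nbbo kqf nfhq
Hunk 2: at line 6 remove [cppl,pzd,nbbo] add [grx] -> 10 lines: ynfj exya gosfm brqvl rxbbf qputi lmq grx kqf nfhq
Hunk 3: at line 4 remove [qputi,lmq] add [qdpm] -> 9 lines: ynfj exya gosfm brqvl rxbbf qdpm grx kqf nfhq
Hunk 4: at line 5 remove [qdpm,grx] add [lbj,nkmq,ojih] -> 10 lines: ynfj exya gosfm brqvl rxbbf lbj nkmq ojih kqf nfhq
Hunk 5: at line 3 remove [rxbbf,lbj] add [tmmy] -> 9 lines: ynfj exya gosfm brqvl tmmy nkmq ojih kqf nfhq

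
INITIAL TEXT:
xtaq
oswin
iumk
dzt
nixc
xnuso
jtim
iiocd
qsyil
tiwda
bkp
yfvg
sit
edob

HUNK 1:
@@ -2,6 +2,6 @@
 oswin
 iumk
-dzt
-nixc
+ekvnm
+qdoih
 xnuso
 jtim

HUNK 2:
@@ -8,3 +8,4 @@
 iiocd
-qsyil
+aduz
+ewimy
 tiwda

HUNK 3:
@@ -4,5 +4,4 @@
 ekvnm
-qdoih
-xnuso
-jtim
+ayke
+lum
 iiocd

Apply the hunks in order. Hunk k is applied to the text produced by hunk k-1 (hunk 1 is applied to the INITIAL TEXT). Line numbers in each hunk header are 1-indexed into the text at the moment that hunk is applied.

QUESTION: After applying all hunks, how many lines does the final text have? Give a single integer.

Hunk 1: at line 2 remove [dzt,nixc] add [ekvnm,qdoih] -> 14 lines: xtaq oswin iumk ekvnm qdoih xnuso jtim iiocd qsyil tiwda bkp yfvg sit edob
Hunk 2: at line 8 remove [qsyil] add [aduz,ewimy] -> 15 lines: xtaq oswin iumk ekvnm qdoih xnuso jtim iiocd aduz ewimy tiwda bkp yfvg sit edob
Hunk 3: at line 4 remove [qdoih,xnuso,jtim] add [ayke,lum] -> 14 lines: xtaq oswin iumk ekvnm ayke lum iiocd aduz ewimy tiwda bkp yfvg sit edob
Final line count: 14

Answer: 14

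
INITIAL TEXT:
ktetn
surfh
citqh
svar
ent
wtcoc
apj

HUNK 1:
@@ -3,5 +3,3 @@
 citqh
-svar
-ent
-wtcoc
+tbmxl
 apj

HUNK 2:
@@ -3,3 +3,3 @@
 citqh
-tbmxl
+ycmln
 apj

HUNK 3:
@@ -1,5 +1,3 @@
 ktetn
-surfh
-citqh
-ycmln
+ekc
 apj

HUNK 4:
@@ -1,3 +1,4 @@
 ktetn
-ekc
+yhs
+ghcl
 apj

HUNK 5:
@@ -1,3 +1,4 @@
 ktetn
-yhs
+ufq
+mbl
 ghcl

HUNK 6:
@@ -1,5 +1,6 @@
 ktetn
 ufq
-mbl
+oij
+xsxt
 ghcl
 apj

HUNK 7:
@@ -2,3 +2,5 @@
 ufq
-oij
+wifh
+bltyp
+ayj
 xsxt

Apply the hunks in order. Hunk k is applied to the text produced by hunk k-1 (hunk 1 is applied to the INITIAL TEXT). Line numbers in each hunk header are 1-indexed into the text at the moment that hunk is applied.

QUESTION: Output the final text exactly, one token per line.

Hunk 1: at line 3 remove [svar,ent,wtcoc] add [tbmxl] -> 5 lines: ktetn surfh citqh tbmxl apj
Hunk 2: at line 3 remove [tbmxl] add [ycmln] -> 5 lines: ktetn surfh citqh ycmln apj
Hunk 3: at line 1 remove [surfh,citqh,ycmln] add [ekc] -> 3 lines: ktetn ekc apj
Hunk 4: at line 1 remove [ekc] add [yhs,ghcl] -> 4 lines: ktetn yhs ghcl apj
Hunk 5: at line 1 remove [yhs] add [ufq,mbl] -> 5 lines: ktetn ufq mbl ghcl apj
Hunk 6: at line 1 remove [mbl] add [oij,xsxt] -> 6 lines: ktetn ufq oij xsxt ghcl apj
Hunk 7: at line 2 remove [oij] add [wifh,bltyp,ayj] -> 8 lines: ktetn ufq wifh bltyp ayj xsxt ghcl apj

Answer: ktetn
ufq
wifh
bltyp
ayj
xsxt
ghcl
apj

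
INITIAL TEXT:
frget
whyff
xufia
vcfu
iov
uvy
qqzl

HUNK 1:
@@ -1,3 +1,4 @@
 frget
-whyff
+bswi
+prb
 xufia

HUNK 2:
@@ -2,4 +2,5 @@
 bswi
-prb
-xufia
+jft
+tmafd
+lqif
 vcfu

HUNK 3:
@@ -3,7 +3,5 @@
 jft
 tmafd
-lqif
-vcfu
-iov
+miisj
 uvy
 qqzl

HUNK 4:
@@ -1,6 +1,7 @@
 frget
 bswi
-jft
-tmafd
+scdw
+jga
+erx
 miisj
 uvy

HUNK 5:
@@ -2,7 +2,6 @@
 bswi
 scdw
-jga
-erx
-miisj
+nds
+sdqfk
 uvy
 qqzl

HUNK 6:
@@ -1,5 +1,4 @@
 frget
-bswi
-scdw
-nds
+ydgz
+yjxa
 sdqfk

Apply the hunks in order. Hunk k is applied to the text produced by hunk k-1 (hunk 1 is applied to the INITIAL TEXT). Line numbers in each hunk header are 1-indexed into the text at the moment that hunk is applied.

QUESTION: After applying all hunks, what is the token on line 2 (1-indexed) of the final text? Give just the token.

Hunk 1: at line 1 remove [whyff] add [bswi,prb] -> 8 lines: frget bswi prb xufia vcfu iov uvy qqzl
Hunk 2: at line 2 remove [prb,xufia] add [jft,tmafd,lqif] -> 9 lines: frget bswi jft tmafd lqif vcfu iov uvy qqzl
Hunk 3: at line 3 remove [lqif,vcfu,iov] add [miisj] -> 7 lines: frget bswi jft tmafd miisj uvy qqzl
Hunk 4: at line 1 remove [jft,tmafd] add [scdw,jga,erx] -> 8 lines: frget bswi scdw jga erx miisj uvy qqzl
Hunk 5: at line 2 remove [jga,erx,miisj] add [nds,sdqfk] -> 7 lines: frget bswi scdw nds sdqfk uvy qqzl
Hunk 6: at line 1 remove [bswi,scdw,nds] add [ydgz,yjxa] -> 6 lines: frget ydgz yjxa sdqfk uvy qqzl
Final line 2: ydgz

Answer: ydgz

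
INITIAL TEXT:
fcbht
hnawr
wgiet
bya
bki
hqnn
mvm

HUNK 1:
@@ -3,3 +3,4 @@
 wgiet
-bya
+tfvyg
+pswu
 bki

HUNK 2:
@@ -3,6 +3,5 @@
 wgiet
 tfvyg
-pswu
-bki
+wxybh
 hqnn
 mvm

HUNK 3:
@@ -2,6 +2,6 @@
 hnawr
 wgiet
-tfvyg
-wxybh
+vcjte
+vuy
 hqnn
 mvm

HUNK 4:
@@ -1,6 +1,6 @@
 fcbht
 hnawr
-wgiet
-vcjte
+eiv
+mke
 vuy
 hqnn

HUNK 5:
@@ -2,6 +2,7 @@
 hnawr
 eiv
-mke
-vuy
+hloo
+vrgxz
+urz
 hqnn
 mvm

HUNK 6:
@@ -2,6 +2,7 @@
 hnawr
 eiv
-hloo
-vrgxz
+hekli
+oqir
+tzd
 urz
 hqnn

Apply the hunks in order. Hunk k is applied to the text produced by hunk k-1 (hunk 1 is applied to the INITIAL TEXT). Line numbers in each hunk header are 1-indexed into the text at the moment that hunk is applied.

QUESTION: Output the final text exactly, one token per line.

Hunk 1: at line 3 remove [bya] add [tfvyg,pswu] -> 8 lines: fcbht hnawr wgiet tfvyg pswu bki hqnn mvm
Hunk 2: at line 3 remove [pswu,bki] add [wxybh] -> 7 lines: fcbht hnawr wgiet tfvyg wxybh hqnn mvm
Hunk 3: at line 2 remove [tfvyg,wxybh] add [vcjte,vuy] -> 7 lines: fcbht hnawr wgiet vcjte vuy hqnn mvm
Hunk 4: at line 1 remove [wgiet,vcjte] add [eiv,mke] -> 7 lines: fcbht hnawr eiv mke vuy hqnn mvm
Hunk 5: at line 2 remove [mke,vuy] add [hloo,vrgxz,urz] -> 8 lines: fcbht hnawr eiv hloo vrgxz urz hqnn mvm
Hunk 6: at line 2 remove [hloo,vrgxz] add [hekli,oqir,tzd] -> 9 lines: fcbht hnawr eiv hekli oqir tzd urz hqnn mvm

Answer: fcbht
hnawr
eiv
hekli
oqir
tzd
urz
hqnn
mvm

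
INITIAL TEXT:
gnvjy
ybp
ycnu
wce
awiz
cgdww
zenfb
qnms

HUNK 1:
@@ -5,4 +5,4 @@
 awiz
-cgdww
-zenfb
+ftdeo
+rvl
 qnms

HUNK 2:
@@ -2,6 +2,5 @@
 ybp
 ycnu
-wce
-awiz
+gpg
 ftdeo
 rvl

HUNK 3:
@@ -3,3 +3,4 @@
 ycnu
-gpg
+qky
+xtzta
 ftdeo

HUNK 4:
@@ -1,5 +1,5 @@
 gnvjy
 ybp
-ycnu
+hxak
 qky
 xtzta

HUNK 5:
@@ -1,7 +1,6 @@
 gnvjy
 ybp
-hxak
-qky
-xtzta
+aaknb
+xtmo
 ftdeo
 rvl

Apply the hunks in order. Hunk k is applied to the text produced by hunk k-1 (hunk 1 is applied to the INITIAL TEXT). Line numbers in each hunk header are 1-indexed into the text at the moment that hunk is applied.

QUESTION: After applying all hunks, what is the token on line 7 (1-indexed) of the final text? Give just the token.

Hunk 1: at line 5 remove [cgdww,zenfb] add [ftdeo,rvl] -> 8 lines: gnvjy ybp ycnu wce awiz ftdeo rvl qnms
Hunk 2: at line 2 remove [wce,awiz] add [gpg] -> 7 lines: gnvjy ybp ycnu gpg ftdeo rvl qnms
Hunk 3: at line 3 remove [gpg] add [qky,xtzta] -> 8 lines: gnvjy ybp ycnu qky xtzta ftdeo rvl qnms
Hunk 4: at line 1 remove [ycnu] add [hxak] -> 8 lines: gnvjy ybp hxak qky xtzta ftdeo rvl qnms
Hunk 5: at line 1 remove [hxak,qky,xtzta] add [aaknb,xtmo] -> 7 lines: gnvjy ybp aaknb xtmo ftdeo rvl qnms
Final line 7: qnms

Answer: qnms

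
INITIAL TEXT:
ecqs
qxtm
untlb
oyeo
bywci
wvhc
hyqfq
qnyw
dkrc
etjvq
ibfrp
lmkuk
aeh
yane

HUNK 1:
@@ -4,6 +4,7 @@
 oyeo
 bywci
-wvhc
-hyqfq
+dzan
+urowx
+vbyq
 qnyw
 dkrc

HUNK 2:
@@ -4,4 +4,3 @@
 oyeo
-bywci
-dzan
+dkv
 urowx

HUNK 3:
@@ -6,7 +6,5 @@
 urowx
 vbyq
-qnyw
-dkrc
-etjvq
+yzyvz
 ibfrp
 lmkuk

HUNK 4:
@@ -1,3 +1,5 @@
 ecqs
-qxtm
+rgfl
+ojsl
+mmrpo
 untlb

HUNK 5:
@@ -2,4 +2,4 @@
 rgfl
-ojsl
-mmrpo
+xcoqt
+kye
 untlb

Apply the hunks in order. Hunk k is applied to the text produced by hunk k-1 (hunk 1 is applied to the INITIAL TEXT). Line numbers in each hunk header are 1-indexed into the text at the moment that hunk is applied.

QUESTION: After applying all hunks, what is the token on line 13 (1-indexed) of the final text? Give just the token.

Answer: aeh

Derivation:
Hunk 1: at line 4 remove [wvhc,hyqfq] add [dzan,urowx,vbyq] -> 15 lines: ecqs qxtm untlb oyeo bywci dzan urowx vbyq qnyw dkrc etjvq ibfrp lmkuk aeh yane
Hunk 2: at line 4 remove [bywci,dzan] add [dkv] -> 14 lines: ecqs qxtm untlb oyeo dkv urowx vbyq qnyw dkrc etjvq ibfrp lmkuk aeh yane
Hunk 3: at line 6 remove [qnyw,dkrc,etjvq] add [yzyvz] -> 12 lines: ecqs qxtm untlb oyeo dkv urowx vbyq yzyvz ibfrp lmkuk aeh yane
Hunk 4: at line 1 remove [qxtm] add [rgfl,ojsl,mmrpo] -> 14 lines: ecqs rgfl ojsl mmrpo untlb oyeo dkv urowx vbyq yzyvz ibfrp lmkuk aeh yane
Hunk 5: at line 2 remove [ojsl,mmrpo] add [xcoqt,kye] -> 14 lines: ecqs rgfl xcoqt kye untlb oyeo dkv urowx vbyq yzyvz ibfrp lmkuk aeh yane
Final line 13: aeh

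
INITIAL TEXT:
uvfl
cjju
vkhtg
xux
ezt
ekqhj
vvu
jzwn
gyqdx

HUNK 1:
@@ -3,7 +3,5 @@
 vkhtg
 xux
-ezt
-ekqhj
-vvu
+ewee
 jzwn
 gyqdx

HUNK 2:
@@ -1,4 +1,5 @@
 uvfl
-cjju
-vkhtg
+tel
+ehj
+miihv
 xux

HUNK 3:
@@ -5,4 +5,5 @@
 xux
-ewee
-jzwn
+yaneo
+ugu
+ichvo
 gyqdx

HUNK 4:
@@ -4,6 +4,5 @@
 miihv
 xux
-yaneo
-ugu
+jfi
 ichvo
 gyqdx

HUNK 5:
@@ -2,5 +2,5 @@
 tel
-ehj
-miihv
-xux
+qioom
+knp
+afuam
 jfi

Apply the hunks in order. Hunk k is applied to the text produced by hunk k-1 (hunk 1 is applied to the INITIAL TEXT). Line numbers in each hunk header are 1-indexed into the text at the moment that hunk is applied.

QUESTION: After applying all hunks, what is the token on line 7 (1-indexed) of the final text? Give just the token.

Hunk 1: at line 3 remove [ezt,ekqhj,vvu] add [ewee] -> 7 lines: uvfl cjju vkhtg xux ewee jzwn gyqdx
Hunk 2: at line 1 remove [cjju,vkhtg] add [tel,ehj,miihv] -> 8 lines: uvfl tel ehj miihv xux ewee jzwn gyqdx
Hunk 3: at line 5 remove [ewee,jzwn] add [yaneo,ugu,ichvo] -> 9 lines: uvfl tel ehj miihv xux yaneo ugu ichvo gyqdx
Hunk 4: at line 4 remove [yaneo,ugu] add [jfi] -> 8 lines: uvfl tel ehj miihv xux jfi ichvo gyqdx
Hunk 5: at line 2 remove [ehj,miihv,xux] add [qioom,knp,afuam] -> 8 lines: uvfl tel qioom knp afuam jfi ichvo gyqdx
Final line 7: ichvo

Answer: ichvo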